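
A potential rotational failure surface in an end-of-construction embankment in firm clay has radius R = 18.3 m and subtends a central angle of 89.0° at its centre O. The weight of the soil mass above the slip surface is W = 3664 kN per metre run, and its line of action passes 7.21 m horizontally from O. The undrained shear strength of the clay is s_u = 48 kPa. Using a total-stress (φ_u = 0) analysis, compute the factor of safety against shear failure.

Taking moments about the centre O, the resisting moment is provided by the undrained shear strength acting along the arc:
Arc length L_a = R·θ = 18.3·(89.0°·π/180) = 18.3·1.5533 = 28.43 m
M_R = s_u·L_a·R = 48·28.43·18.3 = 24969.6 kN·m/m
M_D = W·d = 3664·7.21 = 26417.4 kN·m/m
FS = M_R / M_D = 24969.6 / 26417.4 = 0.945

FS = 0.95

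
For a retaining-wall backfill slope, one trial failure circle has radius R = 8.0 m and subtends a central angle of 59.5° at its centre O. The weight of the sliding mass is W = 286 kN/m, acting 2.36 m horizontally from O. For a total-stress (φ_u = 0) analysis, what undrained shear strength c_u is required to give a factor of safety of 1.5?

FS = c_u·L_a·R / (W·d), so c_u = FS·W·d / (L_a·R).
Arc length L_a = R·θ = 8.0·(59.5°·π/180) = 8.0·1.0385 = 8.31 m
c_u = 1.5·286·2.36 / (8.31·8.0) = 1012.4 / 66.46 = 15.23 kPa

c_u = 15.2 kPa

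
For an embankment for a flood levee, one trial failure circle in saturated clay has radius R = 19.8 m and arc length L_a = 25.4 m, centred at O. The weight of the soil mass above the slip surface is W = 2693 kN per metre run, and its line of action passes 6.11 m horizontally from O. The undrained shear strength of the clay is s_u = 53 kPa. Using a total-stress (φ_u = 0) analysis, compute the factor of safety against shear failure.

FS = 1.62

Taking moments about the centre O, the resisting moment is provided by the undrained shear strength acting along the arc:
M_R = s_u·L_a·R = 53·25.40·19.8 = 26654.8 kN·m/m
M_D = W·d = 2693·6.11 = 16454.2 kN·m/m
FS = M_R / M_D = 26654.8 / 16454.2 = 1.620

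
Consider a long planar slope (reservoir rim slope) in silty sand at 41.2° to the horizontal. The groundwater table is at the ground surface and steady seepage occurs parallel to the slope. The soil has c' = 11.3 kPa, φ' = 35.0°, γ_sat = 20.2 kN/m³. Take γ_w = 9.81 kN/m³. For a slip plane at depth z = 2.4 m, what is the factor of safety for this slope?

With seepage parallel to the slope and the water table at the surface, the effective normal stress on the slip plane uses the buoyant unit weight γ' = γ_sat − γ_w while the driving shear stress uses γ_sat:
FS = [c' + γ' z cos²β tanφ'] / [γ_sat z sinβ cosβ]
γ' = 20.2 − 9.81 = 10.39 kN/m³
Numerator = 11.3 + 10.39·2.4·cos²41.2°·tan35.0° = 11.3 + 10.39·2.4·0.5661·0.7002 = 21.185 kPa
Denominator = 20.2·2.4·sin41.2°·cos41.2° = 20.2·2.4·0.6587·0.7524 = 24.027 kPa
FS = 21.185 / 24.027 = 0.882

FS = 0.88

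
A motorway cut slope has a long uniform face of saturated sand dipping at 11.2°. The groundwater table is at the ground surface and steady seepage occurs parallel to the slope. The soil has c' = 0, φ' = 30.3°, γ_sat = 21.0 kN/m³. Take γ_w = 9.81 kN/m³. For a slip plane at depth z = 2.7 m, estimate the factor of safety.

With seepage parallel to the slope and the water table at the surface, the effective normal stress on the slip plane uses the buoyant unit weight γ' = γ_sat − γ_w while the driving shear stress uses γ_sat:
FS = [c' + γ' z cos²β tanφ'] / [γ_sat z sinβ cosβ]
(For c' = 0 this reduces to FS = (γ'/γ_sat)·tanφ'/tanβ.)
γ' = 21.0 − 9.81 = 11.19 kN/m³
Numerator = 0.0 + 11.19·2.7·cos²11.2°·tan30.3° = 0.0 + 11.19·2.7·0.9623·0.5844 = 16.989 kPa
Denominator = 21.0·2.7·sin11.2°·cos11.2° = 21.0·2.7·0.1942·0.9810 = 10.803 kPa
FS = 16.989 / 10.803 = 1.573

FS = 1.57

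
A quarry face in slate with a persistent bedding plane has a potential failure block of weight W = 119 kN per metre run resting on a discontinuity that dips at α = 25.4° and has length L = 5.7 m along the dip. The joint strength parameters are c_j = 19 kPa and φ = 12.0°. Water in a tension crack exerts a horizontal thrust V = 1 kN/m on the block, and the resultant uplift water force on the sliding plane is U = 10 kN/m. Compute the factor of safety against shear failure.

FS = 2.48

Resolving the block weight along and normal to the plane and applying the Mohr–Coulomb strength on the joint:
N' = W cosα − U − V sinα = 119·cos25.4° − 10 − 1·sin25.4° = 97.1 kN/m
Driving force T = W sinα + V cosα = 119·sin25.4° + 1·cos25.4° = 51.9 kN/m
Resisting force R = c_j·L + N'·tanφ = 19·5.7 + 97.1·tan12.0° = 108.3 + 20.6 = 128.9 kN/m
FS = R / T = 128.9 / 51.9 = 2.482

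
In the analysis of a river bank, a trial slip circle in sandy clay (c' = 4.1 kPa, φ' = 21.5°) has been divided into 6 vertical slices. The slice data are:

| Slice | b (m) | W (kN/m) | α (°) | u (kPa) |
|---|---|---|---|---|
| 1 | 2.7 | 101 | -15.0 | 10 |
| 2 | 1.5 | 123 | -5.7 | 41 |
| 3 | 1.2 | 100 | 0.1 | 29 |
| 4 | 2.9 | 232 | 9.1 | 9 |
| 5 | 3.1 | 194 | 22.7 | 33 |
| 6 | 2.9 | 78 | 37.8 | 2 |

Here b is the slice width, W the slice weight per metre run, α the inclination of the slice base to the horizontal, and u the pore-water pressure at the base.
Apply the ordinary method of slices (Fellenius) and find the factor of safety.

FS = 2.22

Ordinary method of slices: FS = Σ[c'·Δl_i + (W_i cosα_i − u_i·Δl_i)·tanφ'] / Σ W_i sinα_i, with Δl_i = b_i / cosα_i.
Slice 1: Δl = 2.7/cos(-15.0°) = 2.795 m; N'_1 = 101·cos(-15.0°) − 10·2.795 = 69.6; c'Δl = 11.46; W sinα = -26.1
Slice 2: Δl = 1.5/cos(-5.7°) = 1.507 m; N'_2 = 123·cos(-5.7°) − 41·1.507 = 60.6; c'Δl = 6.18; W sinα = -12.2
Slice 3: Δl = 1.2/cos0.1° = 1.200 m; N'_3 = 100·cos0.1° − 29·1.200 = 65.2; c'Δl = 4.92; W sinα = 0.2
Slice 4: Δl = 2.9/cos9.1° = 2.937 m; N'_4 = 232·cos9.1° − 9·2.937 = 202.6; c'Δl = 12.04; W sinα = 36.7
Slice 5: Δl = 3.1/cos22.7° = 3.360 m; N'_5 = 194·cos22.7° − 33·3.360 = 68.1; c'Δl = 13.78; W sinα = 74.9
Slice 6: Δl = 2.9/cos37.8° = 3.670 m; N'_6 = 78·cos37.8° − 2·3.670 = 54.3; c'Δl = 15.05; W sinα = 47.8
Σc'Δl = 63.4 kN/m; ΣN' = 520.4 kN/m; ΣW sinα = 121.2 kN/m
Resisting = 63.4 + 520.4·tan21.5° = 63.4 + 205.0 = 268.4 kN/m
FS = 268.4 / 121.2 = 2.215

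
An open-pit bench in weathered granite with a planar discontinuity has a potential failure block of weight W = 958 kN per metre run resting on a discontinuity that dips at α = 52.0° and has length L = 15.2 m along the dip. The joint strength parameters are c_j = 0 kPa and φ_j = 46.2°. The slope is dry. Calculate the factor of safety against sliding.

FS = 0.81

Resolving the block weight along and normal to the plane and applying the Mohr–Coulomb strength on the joint:
N' = W cosα = 958·cos52.0° = 589.8 kN/m
Driving force T = W sinα = 958·sin52.0° = 754.9 kN/m
Resisting force R = c_j·L + N'·tanφ_j = 0·15.2 + 589.8·tan46.2° = 0.0 + 615.0 = 615.0 kN/m
FS = R / T = 615.0 / 754.9 = 0.815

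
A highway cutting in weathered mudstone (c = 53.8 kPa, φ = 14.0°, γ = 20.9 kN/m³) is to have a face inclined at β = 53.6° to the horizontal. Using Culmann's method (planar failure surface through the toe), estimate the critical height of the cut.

Culmann's analysis gives the critical failure plane at α_cr = (β + φ)/2 = (53.6 + 14.0)/2 = 33.8°, and the critical height
H_c = (4c/γ) · sinβ cosφ / [1 − cos(β − φ)]
    = (4·53.8/20.9) · sin53.6°·cos14.0° / [1 − cos(39.6°)]
    = 10.297 · 0.8049·0.9703 / [1 − 0.7705]
    = 10.297 · 0.7810 / 0.2295
    = 35.04 m

H_c = 35.04 m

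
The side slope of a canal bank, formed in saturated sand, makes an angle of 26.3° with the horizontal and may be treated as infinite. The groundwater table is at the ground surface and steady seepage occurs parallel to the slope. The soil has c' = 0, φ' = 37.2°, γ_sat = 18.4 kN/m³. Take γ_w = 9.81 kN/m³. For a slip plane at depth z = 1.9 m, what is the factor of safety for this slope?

FS = 0.72

With seepage parallel to the slope and the water table at the surface, the effective normal stress on the slip plane uses the buoyant unit weight γ' = γ_sat − γ_w while the driving shear stress uses γ_sat:
FS = [c' + γ' z cos²β tanφ'] / [γ_sat z sinβ cosβ]
(For c' = 0 this reduces to FS = (γ'/γ_sat)·tanφ'/tanβ.)
γ' = 18.4 − 9.81 = 8.59 kN/m³
Numerator = 0.0 + 8.59·1.9·cos²26.3°·tan37.2° = 0.0 + 8.59·1.9·0.8037·0.7590 = 9.956 kPa
Denominator = 18.4·1.9·sin26.3°·cos26.3° = 18.4·1.9·0.4431·0.8965 = 13.886 kPa
FS = 9.956 / 13.886 = 0.717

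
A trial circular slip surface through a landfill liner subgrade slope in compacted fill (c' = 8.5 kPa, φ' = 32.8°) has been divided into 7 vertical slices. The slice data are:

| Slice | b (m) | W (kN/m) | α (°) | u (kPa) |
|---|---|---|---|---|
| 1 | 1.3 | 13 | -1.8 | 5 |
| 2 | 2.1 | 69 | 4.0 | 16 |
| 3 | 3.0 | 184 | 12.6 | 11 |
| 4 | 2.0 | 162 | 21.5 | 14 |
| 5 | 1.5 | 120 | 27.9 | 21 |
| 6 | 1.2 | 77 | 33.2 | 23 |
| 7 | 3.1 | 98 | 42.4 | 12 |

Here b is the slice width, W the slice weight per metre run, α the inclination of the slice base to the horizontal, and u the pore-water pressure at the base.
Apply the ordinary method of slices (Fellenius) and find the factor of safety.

Ordinary method of slices: FS = Σ[c'·Δl_i + (W_i cosα_i − u_i·Δl_i)·tanφ'] / Σ W_i sinα_i, with Δl_i = b_i / cosα_i.
Slice 1: Δl = 1.3/cos(-1.8°) = 1.301 m; N'_1 = 13·cos(-1.8°) − 5·1.301 = 6.5; c'Δl = 11.06; W sinα = -0.4
Slice 2: Δl = 2.1/cos4.0° = 2.105 m; N'_2 = 69·cos4.0° − 16·2.105 = 35.1; c'Δl = 17.89; W sinα = 4.8
Slice 3: Δl = 3.0/cos12.6° = 3.074 m; N'_3 = 184·cos12.6° − 11·3.074 = 145.8; c'Δl = 26.13; W sinα = 40.1
Slice 4: Δl = 2.0/cos21.5° = 2.150 m; N'_4 = 162·cos21.5° − 14·2.150 = 120.6; c'Δl = 18.27; W sinα = 59.4
Slice 5: Δl = 1.5/cos27.9° = 1.697 m; N'_5 = 120·cos27.9° − 21·1.697 = 70.4; c'Δl = 14.43; W sinα = 56.2
Slice 6: Δl = 1.2/cos33.2° = 1.434 m; N'_6 = 77·cos33.2° − 23·1.434 = 31.4; c'Δl = 12.19; W sinα = 42.2
Slice 7: Δl = 3.1/cos42.4° = 4.198 m; N'_7 = 98·cos42.4° − 12·4.198 = 22.0; c'Δl = 35.68; W sinα = 66.1
Σc'Δl = 135.6 kN/m; ΣN' = 431.9 kN/m; ΣW sinα = 268.3 kN/m
Resisting = 135.6 + 431.9·tan32.8° = 135.6 + 278.3 = 414.0 kN/m
FS = 414.0 / 268.3 = 1.543

FS = 1.54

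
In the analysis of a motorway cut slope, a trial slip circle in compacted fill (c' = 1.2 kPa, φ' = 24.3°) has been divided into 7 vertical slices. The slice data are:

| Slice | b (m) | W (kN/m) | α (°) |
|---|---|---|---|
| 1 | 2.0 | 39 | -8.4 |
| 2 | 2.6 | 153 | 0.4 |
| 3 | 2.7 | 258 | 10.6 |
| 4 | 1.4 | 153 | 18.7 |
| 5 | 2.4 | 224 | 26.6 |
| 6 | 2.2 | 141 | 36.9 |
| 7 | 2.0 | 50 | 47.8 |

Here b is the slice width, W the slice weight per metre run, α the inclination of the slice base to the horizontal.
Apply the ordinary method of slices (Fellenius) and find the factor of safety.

Ordinary method of slices: FS = Σ[c'·Δl_i + (W_i cosα_i)·tanφ'] / Σ W_i sinα_i, with Δl_i = b_i / cosα_i.
Slice 1: Δl = 2.0/cos(-8.4°) = 2.022 m; N'_1 = 39·cos(-8.4°) = 38.6; c'Δl = 2.43; W sinα = -5.7
Slice 2: Δl = 2.6/cos0.4° = 2.600 m; N'_2 = 153·cos0.4° = 153.0; c'Δl = 3.12; W sinα = 1.1
Slice 3: Δl = 2.7/cos10.6° = 2.747 m; N'_3 = 258·cos10.6° = 253.6; c'Δl = 3.30; W sinα = 47.5
Slice 4: Δl = 1.4/cos18.7° = 1.478 m; N'_4 = 153·cos18.7° = 144.9; c'Δl = 1.77; W sinα = 49.1
Slice 5: Δl = 2.4/cos26.6° = 2.684 m; N'_5 = 224·cos26.6° = 200.3; c'Δl = 3.22; W sinα = 100.3
Slice 6: Δl = 2.2/cos36.9° = 2.751 m; N'_6 = 141·cos36.9° = 112.8; c'Δl = 3.30; W sinα = 84.7
Slice 7: Δl = 2.0/cos47.8° = 2.977 m; N'_7 = 50·cos47.8° = 33.6; c'Δl = 3.57; W sinα = 37.0
Σc'Δl = 20.7 kN/m; ΣN' = 936.7 kN/m; ΣW sinα = 313.9 kN/m
Resisting = 20.7 + 936.7·tan24.3° = 20.7 + 423.0 = 443.7 kN/m
FS = 443.7 / 313.9 = 1.413

FS = 1.41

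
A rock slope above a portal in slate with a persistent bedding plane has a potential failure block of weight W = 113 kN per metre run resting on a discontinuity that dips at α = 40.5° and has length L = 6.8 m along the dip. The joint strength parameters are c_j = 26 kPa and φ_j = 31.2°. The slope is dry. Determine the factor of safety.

FS = 3.12

Resolving the block weight along and normal to the plane and applying the Mohr–Coulomb strength on the joint:
N' = W cosα = 113·cos40.5° = 85.9 kN/m
Driving force T = W sinα = 113·sin40.5° = 73.4 kN/m
Resisting force R = c_j·L + N'·tanφ_j = 26·6.8 + 85.9·tan31.2° = 176.8 + 52.0 = 228.8 kN/m
FS = R / T = 228.8 / 73.4 = 3.118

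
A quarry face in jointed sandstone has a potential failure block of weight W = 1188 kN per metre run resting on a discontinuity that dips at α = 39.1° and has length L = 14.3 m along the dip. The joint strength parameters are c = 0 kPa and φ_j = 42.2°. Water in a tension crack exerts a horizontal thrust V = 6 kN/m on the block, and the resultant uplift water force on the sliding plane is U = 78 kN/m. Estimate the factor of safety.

Resolving the block weight along and normal to the plane and applying the Mohr–Coulomb strength on the joint:
N' = W cosα − U − V sinα = 1188·cos39.1° − 78 − 6·sin39.1° = 840.2 kN/m
Driving force T = W sinα + V cosα = 1188·sin39.1° + 6·cos39.1° = 753.9 kN/m
Resisting force R = c·L + N'·tanφ_j = 0·14.3 + 840.2·tan42.2° = 0.0 + 761.8 = 761.8 kN/m
FS = R / T = 761.8 / 753.9 = 1.010

FS = 1.01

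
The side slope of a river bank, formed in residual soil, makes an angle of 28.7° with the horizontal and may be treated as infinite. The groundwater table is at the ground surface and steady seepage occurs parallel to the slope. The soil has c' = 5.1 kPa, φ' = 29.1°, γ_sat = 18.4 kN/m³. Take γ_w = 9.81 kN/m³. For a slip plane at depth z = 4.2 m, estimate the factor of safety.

FS = 0.63

With seepage parallel to the slope and the water table at the surface, the effective normal stress on the slip plane uses the buoyant unit weight γ' = γ_sat − γ_w while the driving shear stress uses γ_sat:
FS = [c' + γ' z cos²β tanφ'] / [γ_sat z sinβ cosβ]
γ' = 18.4 − 9.81 = 8.59 kN/m³
Numerator = 5.1 + 8.59·4.2·cos²28.7°·tan29.1° = 5.1 + 8.59·4.2·0.7694·0.5566 = 20.550 kPa
Denominator = 18.4·4.2·sin28.7°·cos28.7° = 18.4·4.2·0.4802·0.8771 = 32.552 kPa
FS = 20.550 / 32.552 = 0.631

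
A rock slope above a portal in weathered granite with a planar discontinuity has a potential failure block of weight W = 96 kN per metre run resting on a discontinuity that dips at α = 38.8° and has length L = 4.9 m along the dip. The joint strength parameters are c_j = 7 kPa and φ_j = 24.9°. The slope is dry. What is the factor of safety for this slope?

Resolving the block weight along and normal to the plane and applying the Mohr–Coulomb strength on the joint:
N' = W cosα = 96·cos38.8° = 74.8 kN/m
Driving force T = W sinα = 96·sin38.8° = 60.2 kN/m
Resisting force R = c_j·L + N'·tanφ_j = 7·4.9 + 74.8·tan24.9° = 34.3 + 34.7 = 69.0 kN/m
FS = R / T = 69.0 / 60.2 = 1.148

FS = 1.15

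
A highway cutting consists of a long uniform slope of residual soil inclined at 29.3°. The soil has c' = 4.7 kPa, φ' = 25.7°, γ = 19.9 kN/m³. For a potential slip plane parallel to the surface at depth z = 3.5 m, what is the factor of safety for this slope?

For an infinite slope with a slip plane parallel to the surface (no pore pressure): FS = [c' + γz cos²β tanφ'] / [γz sinβ cosβ].
γz = 19.9·3.5 = 69.65 kN/m²
Numerator = 4.7 + 69.65·cos²29.3°·tan25.7° = 4.7 + 69.65·0.7605·0.4813 = 30.192 kPa
Denominator = 69.65·sin29.3°·cos29.3° = 69.65·0.4894·0.8721 = 29.725 kPa
FS = 30.192 / 29.725 = 1.016

FS = 1.02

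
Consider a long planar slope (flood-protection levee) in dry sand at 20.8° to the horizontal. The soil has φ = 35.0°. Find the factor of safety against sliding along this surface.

For a dry cohesionless infinite slope the factor of safety is FS = tanφ / tanβ.
FS = tan35.0° / tan20.8° = 0.7002 / 0.3799 = 1.843

FS = 1.84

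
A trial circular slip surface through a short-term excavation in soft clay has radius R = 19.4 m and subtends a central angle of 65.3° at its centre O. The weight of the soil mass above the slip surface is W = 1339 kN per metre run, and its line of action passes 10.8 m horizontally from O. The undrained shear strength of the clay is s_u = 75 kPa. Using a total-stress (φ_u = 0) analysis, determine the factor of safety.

Taking moments about the centre O, the resisting moment is provided by the undrained shear strength acting along the arc:
Arc length L_a = R·θ = 19.4·(65.3°·π/180) = 19.4·1.1397 = 22.11 m
M_R = s_u·L_a·R = 75·22.11·19.4 = 32170.3 kN·m/m
M_D = W·d = 1339·10.8 = 14461.2 kN·m/m
FS = M_R / M_D = 32170.3 / 14461.2 = 2.225

FS = 2.22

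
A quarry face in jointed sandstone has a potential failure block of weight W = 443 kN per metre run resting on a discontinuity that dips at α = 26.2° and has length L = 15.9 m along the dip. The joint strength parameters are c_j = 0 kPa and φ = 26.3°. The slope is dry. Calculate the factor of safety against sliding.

Resolving the block weight along and normal to the plane and applying the Mohr–Coulomb strength on the joint:
N' = W cosα = 443·cos26.2° = 397.5 kN/m
Driving force T = W sinα = 443·sin26.2° = 195.6 kN/m
Resisting force R = c_j·L + N'·tanφ = 0·15.9 + 397.5·tan26.3° = 0.0 + 196.4 = 196.4 kN/m
FS = R / T = 196.4 / 195.6 = 1.004

FS = 1.00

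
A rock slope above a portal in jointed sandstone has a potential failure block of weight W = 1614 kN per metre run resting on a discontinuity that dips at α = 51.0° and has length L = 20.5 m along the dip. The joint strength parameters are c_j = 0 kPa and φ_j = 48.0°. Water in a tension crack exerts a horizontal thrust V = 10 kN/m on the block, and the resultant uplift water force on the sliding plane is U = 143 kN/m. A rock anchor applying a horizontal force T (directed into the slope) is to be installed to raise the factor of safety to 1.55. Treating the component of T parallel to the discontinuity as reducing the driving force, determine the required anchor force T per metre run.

Resolving forces along and normal to the sliding plane, with the horizontal anchor force T adding T·sinα to the effective normal force and T·cosα acting up the plane against the driving force:
FS = [c_jL + (W cosα − U − V sinα + T sinα) tanφ_j] / [W sinα + V cosα − T cosα]
Without the anchor: N' = 865.0 kN/m, driving T_d = 1260.6 kN/m, resisting R = 0·20.5 + 865.0·tan48.0° = 960.6 kN/m, FS = 0.76.
Setting FS = 1.55 and solving for T:
1.55·(1260.6 − T cos51.0°) = 960.6 + T sin51.0°·tan48.0°
T·(sin51.0°·tan48.0° + 1.55·cos51.0°) = 1.55·1260.6 − 960.6
T·(0.7771·1.1106 + 1.55·0.6293) = 1953.9 − 960.6 = 993.3
T·1.8386 = 993.3
T = 540.3 kN/m

T = 540 kN/m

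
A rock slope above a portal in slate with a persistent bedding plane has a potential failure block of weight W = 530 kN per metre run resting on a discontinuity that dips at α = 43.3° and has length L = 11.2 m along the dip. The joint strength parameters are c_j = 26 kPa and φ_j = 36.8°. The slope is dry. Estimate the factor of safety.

Resolving the block weight along and normal to the plane and applying the Mohr–Coulomb strength on the joint:
N' = W cosα = 530·cos43.3° = 385.7 kN/m
Driving force T = W sinα = 530·sin43.3° = 363.5 kN/m
Resisting force R = c_j·L + N'·tanφ_j = 26·11.2 + 385.7·tan36.8° = 291.2 + 288.6 = 579.8 kN/m
FS = R / T = 579.8 / 363.5 = 1.595

FS = 1.59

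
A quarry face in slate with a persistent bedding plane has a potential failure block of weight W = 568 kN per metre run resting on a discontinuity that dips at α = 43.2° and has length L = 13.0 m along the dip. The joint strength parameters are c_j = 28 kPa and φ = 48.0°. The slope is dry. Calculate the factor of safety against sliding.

Resolving the block weight along and normal to the plane and applying the Mohr–Coulomb strength on the joint:
N' = W cosα = 568·cos43.2° = 414.1 kN/m
Driving force T = W sinα = 568·sin43.2° = 388.8 kN/m
Resisting force R = c_j·L + N'·tanφ = 28·13.0 + 414.1·tan48.0° = 364.0 + 459.9 = 823.9 kN/m
FS = R / T = 823.9 / 388.8 = 2.119

FS = 2.12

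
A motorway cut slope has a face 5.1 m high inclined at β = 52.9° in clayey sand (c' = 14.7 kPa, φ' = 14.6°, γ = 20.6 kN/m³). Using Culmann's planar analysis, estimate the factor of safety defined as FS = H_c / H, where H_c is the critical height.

H_c = (4c'/γ) · sinβ cosφ' / [1 − cos(β − φ')]
    = (4·14.7/20.6) · sin52.9°·cos14.6° / [1 − cos38.3°]
    = 2.854 · 0.7718 / 0.2152 = 10.24 m
FS = H_c / H = 10.24 / 5.1 = 2.007

FS = 2.01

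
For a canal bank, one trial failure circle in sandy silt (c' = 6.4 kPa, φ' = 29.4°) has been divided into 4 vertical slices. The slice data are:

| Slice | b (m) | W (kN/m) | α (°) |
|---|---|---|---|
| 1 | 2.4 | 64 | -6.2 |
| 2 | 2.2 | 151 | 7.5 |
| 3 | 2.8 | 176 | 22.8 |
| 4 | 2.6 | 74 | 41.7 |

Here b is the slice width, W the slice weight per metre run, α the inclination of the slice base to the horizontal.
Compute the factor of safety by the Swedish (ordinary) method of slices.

FS = 2.41

Ordinary method of slices: FS = Σ[c'·Δl_i + (W_i cosα_i)·tanφ'] / Σ W_i sinα_i, with Δl_i = b_i / cosα_i.
Slice 1: Δl = 2.4/cos(-6.2°) = 2.414 m; N'_1 = 64·cos(-6.2°) = 63.6; c'Δl = 15.45; W sinα = -6.9
Slice 2: Δl = 2.2/cos7.5° = 2.219 m; N'_2 = 151·cos7.5° = 149.7; c'Δl = 14.20; W sinα = 19.7
Slice 3: Δl = 2.8/cos22.8° = 3.037 m; N'_3 = 176·cos22.8° = 162.2; c'Δl = 19.44; W sinα = 68.2
Slice 4: Δl = 2.6/cos41.7° = 3.482 m; N'_4 = 74·cos41.7° = 55.3; c'Δl = 22.29; W sinα = 49.2
Σc'Δl = 71.4 kN/m; ΣN' = 430.8 kN/m; ΣW sinα = 130.2 kN/m
Resisting = 71.4 + 430.8·tan29.4° = 71.4 + 242.8 = 314.1 kN/m
FS = 314.1 / 130.2 = 2.412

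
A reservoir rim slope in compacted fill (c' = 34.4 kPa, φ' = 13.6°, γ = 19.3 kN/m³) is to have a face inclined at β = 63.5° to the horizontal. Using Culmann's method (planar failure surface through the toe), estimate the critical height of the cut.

Culmann's analysis gives the critical failure plane at α_cr = (β + φ')/2 = (63.5 + 13.6)/2 = 38.5°, and the critical height
H_c = (4c'/γ) · sinβ cosφ' / [1 − cos(β − φ')]
    = (4·34.4/19.3) · sin63.5°·cos13.6° / [1 − cos(49.9°)]
    = 7.130 · 0.8949·0.9720 / [1 − 0.6441]
    = 7.130 · 0.8698 / 0.3559
    = 17.43 m

H_c = 17.43 m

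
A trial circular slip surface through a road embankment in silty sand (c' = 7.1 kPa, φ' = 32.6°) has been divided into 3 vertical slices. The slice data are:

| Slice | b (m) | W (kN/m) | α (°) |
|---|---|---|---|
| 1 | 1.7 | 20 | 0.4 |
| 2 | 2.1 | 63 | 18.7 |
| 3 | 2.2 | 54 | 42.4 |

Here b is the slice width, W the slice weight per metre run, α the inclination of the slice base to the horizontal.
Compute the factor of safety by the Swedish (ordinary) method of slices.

FS = 2.21

Ordinary method of slices: FS = Σ[c'·Δl_i + (W_i cosα_i)·tanφ'] / Σ W_i sinα_i, with Δl_i = b_i / cosα_i.
Slice 1: Δl = 1.7/cos0.4° = 1.700 m; N'_1 = 20·cos0.4° = 20.0; c'Δl = 12.07; W sinα = 0.1
Slice 2: Δl = 2.1/cos18.7° = 2.217 m; N'_2 = 63·cos18.7° = 59.7; c'Δl = 15.74; W sinα = 20.2
Slice 3: Δl = 2.2/cos42.4° = 2.979 m; N'_3 = 54·cos42.4° = 39.9; c'Δl = 21.15; W sinα = 36.4
Σc'Δl = 49.0 kN/m; ΣN' = 119.6 kN/m; ΣW sinα = 56.8 kN/m
Resisting = 49.0 + 119.6·tan32.6° = 49.0 + 76.5 = 125.4 kN/m
FS = 125.4 / 56.8 = 2.210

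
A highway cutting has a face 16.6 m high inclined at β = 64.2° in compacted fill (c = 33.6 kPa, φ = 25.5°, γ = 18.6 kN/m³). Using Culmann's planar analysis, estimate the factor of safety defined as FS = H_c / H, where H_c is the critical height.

FS = 1.61

H_c = (4c/γ) · sinβ cosφ / [1 − cos(β − φ)]
    = (4·33.6/18.6) · sin64.2°·cos25.5° / [1 − cos38.7°]
    = 7.226 · 0.8126 / 0.2196 = 26.74 m
FS = H_c / H = 26.74 / 16.6 = 1.611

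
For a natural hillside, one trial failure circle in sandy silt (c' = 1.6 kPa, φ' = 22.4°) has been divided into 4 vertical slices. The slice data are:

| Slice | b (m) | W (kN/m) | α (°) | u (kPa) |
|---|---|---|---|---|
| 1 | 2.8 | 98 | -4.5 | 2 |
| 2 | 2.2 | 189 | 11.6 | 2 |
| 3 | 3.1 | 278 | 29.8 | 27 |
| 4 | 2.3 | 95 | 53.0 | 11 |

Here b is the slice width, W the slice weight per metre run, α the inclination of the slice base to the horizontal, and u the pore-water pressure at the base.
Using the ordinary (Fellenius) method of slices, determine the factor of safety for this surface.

FS = 0.81

Ordinary method of slices: FS = Σ[c'·Δl_i + (W_i cosα_i − u_i·Δl_i)·tanφ'] / Σ W_i sinα_i, with Δl_i = b_i / cosα_i.
Slice 1: Δl = 2.8/cos(-4.5°) = 2.809 m; N'_1 = 98·cos(-4.5°) − 2·2.809 = 92.1; c'Δl = 4.49; W sinα = -7.7
Slice 2: Δl = 2.2/cos11.6° = 2.246 m; N'_2 = 189·cos11.6° − 2·2.246 = 180.6; c'Δl = 3.59; W sinα = 38.0
Slice 3: Δl = 3.1/cos29.8° = 3.572 m; N'_3 = 278·cos29.8° − 27·3.572 = 144.8; c'Δl = 5.72; W sinα = 138.2
Slice 4: Δl = 2.3/cos53.0° = 3.822 m; N'_4 = 95·cos53.0° − 11·3.822 = 15.1; c'Δl = 6.11; W sinα = 75.9
Σc'Δl = 19.9 kN/m; ΣN' = 432.6 kN/m; ΣW sinα = 244.3 kN/m
Resisting = 19.9 + 432.6·tan22.4° = 19.9 + 178.3 = 198.2 kN/m
FS = 198.2 / 244.3 = 0.811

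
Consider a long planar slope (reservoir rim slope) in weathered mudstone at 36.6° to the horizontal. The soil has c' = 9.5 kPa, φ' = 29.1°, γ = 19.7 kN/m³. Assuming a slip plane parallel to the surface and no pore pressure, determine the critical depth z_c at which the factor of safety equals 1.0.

Setting FS = 1.00 in FS = [c' + γz cos²β tanφ'] / [γz sinβ cosβ] and solving for z:
z = c' / [γ cosβ (FS·sinβ − cosβ·tanφ')]
  = 9.5 / [19.7·cos36.6°·(1.00·sin36.6° − cos36.6°·tan29.1°)]
  = 9.5 / [19.7·0.8028·(1.00·0.5962 − 0.8028·0.5566)]
  = 9.5 / 2.3626 = 4.021 m

z_c = 4.02 m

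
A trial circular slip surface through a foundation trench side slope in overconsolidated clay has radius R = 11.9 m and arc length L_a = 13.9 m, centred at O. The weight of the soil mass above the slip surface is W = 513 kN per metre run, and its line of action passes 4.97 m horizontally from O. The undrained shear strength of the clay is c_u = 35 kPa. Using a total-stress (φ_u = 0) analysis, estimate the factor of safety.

Taking moments about the centre O, the resisting moment is provided by the undrained shear strength acting along the arc:
M_R = c_u·L_a·R = 35·13.90·11.9 = 5789.4 kN·m/m
M_D = W·d = 513·4.97 = 2549.6 kN·m/m
FS = M_R / M_D = 5789.4 / 2549.6 = 2.271

FS = 2.27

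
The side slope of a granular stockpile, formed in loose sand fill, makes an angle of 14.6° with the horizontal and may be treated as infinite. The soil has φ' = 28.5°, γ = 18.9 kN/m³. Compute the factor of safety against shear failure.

For a dry cohesionless infinite slope the factor of safety is FS = tanφ' / tanβ.
FS = tan28.5° / tan14.6° = 0.5430 / 0.2605 = 2.084

FS = 2.08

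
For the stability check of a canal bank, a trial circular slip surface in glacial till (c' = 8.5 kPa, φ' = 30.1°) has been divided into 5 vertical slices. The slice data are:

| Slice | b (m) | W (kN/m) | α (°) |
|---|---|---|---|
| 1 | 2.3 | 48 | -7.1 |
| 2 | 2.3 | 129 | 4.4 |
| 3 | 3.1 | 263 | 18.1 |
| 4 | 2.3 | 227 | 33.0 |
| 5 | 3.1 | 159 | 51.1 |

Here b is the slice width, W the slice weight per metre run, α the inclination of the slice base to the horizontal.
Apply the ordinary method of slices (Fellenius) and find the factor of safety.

FS = 1.64

Ordinary method of slices: FS = Σ[c'·Δl_i + (W_i cosα_i)·tanφ'] / Σ W_i sinα_i, with Δl_i = b_i / cosα_i.
Slice 1: Δl = 2.3/cos(-7.1°) = 2.318 m; N'_1 = 48·cos(-7.1°) = 47.6; c'Δl = 19.70; W sinα = -5.9
Slice 2: Δl = 2.3/cos4.4° = 2.307 m; N'_2 = 129·cos4.4° = 128.6; c'Δl = 19.61; W sinα = 9.9
Slice 3: Δl = 3.1/cos18.1° = 3.261 m; N'_3 = 263·cos18.1° = 250.0; c'Δl = 27.72; W sinα = 81.7
Slice 4: Δl = 2.3/cos33.0° = 2.742 m; N'_4 = 227·cos33.0° = 190.4; c'Δl = 23.31; W sinα = 123.6
Slice 5: Δl = 3.1/cos51.1° = 4.937 m; N'_5 = 159·cos51.1° = 99.8; c'Δl = 41.96; W sinα = 123.7
Σc'Δl = 132.3 kN/m; ΣN' = 716.5 kN/m; ΣW sinα = 333.0 kN/m
Resisting = 132.3 + 716.5·tan30.1° = 132.3 + 415.3 = 547.6 kN/m
FS = 547.6 / 333.0 = 1.644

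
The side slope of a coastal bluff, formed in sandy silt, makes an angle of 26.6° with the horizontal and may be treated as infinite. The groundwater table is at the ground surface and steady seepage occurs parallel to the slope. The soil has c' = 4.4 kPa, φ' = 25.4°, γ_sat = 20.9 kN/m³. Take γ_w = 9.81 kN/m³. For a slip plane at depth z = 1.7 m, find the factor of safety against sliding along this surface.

With seepage parallel to the slope and the water table at the surface, the effective normal stress on the slip plane uses the buoyant unit weight γ' = γ_sat − γ_w while the driving shear stress uses γ_sat:
FS = [c' + γ' z cos²β tanφ'] / [γ_sat z sinβ cosβ]
γ' = 20.9 − 9.81 = 11.09 kN/m³
Numerator = 4.4 + 11.09·1.7·cos²26.6°·tan25.4° = 4.4 + 11.09·1.7·0.7995·0.4748 = 11.557 kPa
Denominator = 20.9·1.7·sin26.6°·cos26.6° = 20.9·1.7·0.4478·0.8942 = 14.225 kPa
FS = 11.557 / 14.225 = 0.812

FS = 0.81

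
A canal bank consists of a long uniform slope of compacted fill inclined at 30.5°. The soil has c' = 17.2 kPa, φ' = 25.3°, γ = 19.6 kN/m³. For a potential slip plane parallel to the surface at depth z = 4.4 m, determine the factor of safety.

For an infinite slope with a slip plane parallel to the surface (no pore pressure): FS = [c' + γz cos²β tanφ'] / [γz sinβ cosβ].
γz = 19.6·4.4 = 86.24 kN/m²
Numerator = 17.2 + 86.24·cos²30.5°·tan25.3° = 17.2 + 86.24·0.7424·0.4727 = 47.464 kPa
Denominator = 86.24·sin30.5°·cos30.5° = 86.24·0.5075·0.8616 = 37.714 kPa
FS = 47.464 / 37.714 = 1.259

FS = 1.26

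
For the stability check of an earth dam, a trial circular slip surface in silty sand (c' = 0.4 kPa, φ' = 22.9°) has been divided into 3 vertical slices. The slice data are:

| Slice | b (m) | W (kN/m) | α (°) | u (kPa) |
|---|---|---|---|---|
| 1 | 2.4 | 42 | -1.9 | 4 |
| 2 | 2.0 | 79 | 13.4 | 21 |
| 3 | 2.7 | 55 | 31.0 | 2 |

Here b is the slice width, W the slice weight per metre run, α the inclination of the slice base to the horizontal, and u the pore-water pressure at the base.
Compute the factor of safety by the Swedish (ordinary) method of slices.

FS = 1.07

Ordinary method of slices: FS = Σ[c'·Δl_i + (W_i cosα_i − u_i·Δl_i)·tanφ'] / Σ W_i sinα_i, with Δl_i = b_i / cosα_i.
Slice 1: Δl = 2.4/cos(-1.9°) = 2.401 m; N'_1 = 42·cos(-1.9°) − 4·2.401 = 32.4; c'Δl = 0.96; W sinα = -1.4
Slice 2: Δl = 2.0/cos13.4° = 2.056 m; N'_2 = 79·cos13.4° − 21·2.056 = 33.7; c'Δl = 0.82; W sinα = 18.3
Slice 3: Δl = 2.7/cos31.0° = 3.150 m; N'_3 = 55·cos31.0° − 2·3.150 = 40.8; c'Δl = 1.26; W sinα = 28.3
Σc'Δl = 3.0 kN/m; ΣN' = 106.9 kN/m; ΣW sinα = 45.2 kN/m
Resisting = 3.0 + 106.9·tan22.9° = 3.0 + 45.2 = 48.2 kN/m
FS = 48.2 / 45.2 = 1.065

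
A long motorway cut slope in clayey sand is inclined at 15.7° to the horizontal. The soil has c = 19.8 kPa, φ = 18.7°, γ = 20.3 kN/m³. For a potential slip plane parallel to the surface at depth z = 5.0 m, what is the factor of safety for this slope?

FS = 1.95

For an infinite slope with a slip plane parallel to the surface (no pore pressure): FS = [c + γz cos²β tanφ] / [γz sinβ cosβ].
γz = 20.3·5.0 = 101.50 kN/m²
Numerator = 19.8 + 101.50·cos²15.7°·tan18.7° = 19.8 + 101.50·0.9268·0.3385 = 51.640 kPa
Denominator = 101.50·sin15.7°·cos15.7° = 101.50·0.2706·0.9627 = 26.441 kPa
FS = 51.640 / 26.441 = 1.953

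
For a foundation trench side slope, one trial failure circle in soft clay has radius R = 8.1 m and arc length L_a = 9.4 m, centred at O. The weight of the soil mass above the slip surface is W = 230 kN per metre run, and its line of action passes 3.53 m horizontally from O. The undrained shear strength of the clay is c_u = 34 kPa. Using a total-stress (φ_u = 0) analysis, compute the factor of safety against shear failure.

FS = 3.19

Taking moments about the centre O, the resisting moment is provided by the undrained shear strength acting along the arc:
M_R = c_u·L_a·R = 34·9.40·8.1 = 2588.8 kN·m/m
M_D = W·d = 230·3.53 = 811.9 kN·m/m
FS = M_R / M_D = 2588.8 / 811.9 = 3.189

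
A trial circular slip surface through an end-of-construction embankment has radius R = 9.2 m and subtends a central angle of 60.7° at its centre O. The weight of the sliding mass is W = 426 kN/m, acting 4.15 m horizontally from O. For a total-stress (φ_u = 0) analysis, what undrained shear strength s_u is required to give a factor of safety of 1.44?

FS = s_u·L_a·R / (W·d), so s_u = FS·W·d / (L_a·R).
Arc length L_a = R·θ = 9.2·(60.7°·π/180) = 9.2·1.0594 = 9.75 m
s_u = 1.44·426·4.15 / (9.75·9.2) = 2545.8 / 89.67 = 28.39 kPa

s_u = 28.4 kPa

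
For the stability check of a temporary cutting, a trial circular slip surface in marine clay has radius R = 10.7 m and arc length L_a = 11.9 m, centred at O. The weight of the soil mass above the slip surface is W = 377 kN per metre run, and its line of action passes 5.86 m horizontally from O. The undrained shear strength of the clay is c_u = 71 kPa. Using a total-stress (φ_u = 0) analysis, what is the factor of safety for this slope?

FS = 4.09

Taking moments about the centre O, the resisting moment is provided by the undrained shear strength acting along the arc:
M_R = c_u·L_a·R = 71·11.90·10.7 = 9040.4 kN·m/m
M_D = W·d = 377·5.86 = 2209.2 kN·m/m
FS = M_R / M_D = 9040.4 / 2209.2 = 4.092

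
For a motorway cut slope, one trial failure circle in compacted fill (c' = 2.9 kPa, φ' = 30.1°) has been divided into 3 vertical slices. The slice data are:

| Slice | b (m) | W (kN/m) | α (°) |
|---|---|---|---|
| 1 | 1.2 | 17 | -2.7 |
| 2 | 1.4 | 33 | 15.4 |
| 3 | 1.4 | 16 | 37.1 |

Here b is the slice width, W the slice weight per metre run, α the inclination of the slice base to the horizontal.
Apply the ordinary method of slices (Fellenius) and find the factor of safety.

Ordinary method of slices: FS = Σ[c'·Δl_i + (W_i cosα_i)·tanφ'] / Σ W_i sinα_i, with Δl_i = b_i / cosα_i.
Slice 1: Δl = 1.2/cos(-2.7°) = 1.201 m; N'_1 = 17·cos(-2.7°) = 17.0; c'Δl = 3.48; W sinα = -0.8
Slice 2: Δl = 1.4/cos15.4° = 1.452 m; N'_2 = 33·cos15.4° = 31.8; c'Δl = 4.21; W sinα = 8.8
Slice 3: Δl = 1.4/cos37.1° = 1.755 m; N'_3 = 16·cos37.1° = 12.8; c'Δl = 5.09; W sinα = 9.7
Σc'Δl = 12.8 kN/m; ΣN' = 61.6 kN/m; ΣW sinα = 17.6 kN/m
Resisting = 12.8 + 61.6·tan30.1° = 12.8 + 35.7 = 48.5 kN/m
FS = 48.5 / 17.6 = 2.752

FS = 2.75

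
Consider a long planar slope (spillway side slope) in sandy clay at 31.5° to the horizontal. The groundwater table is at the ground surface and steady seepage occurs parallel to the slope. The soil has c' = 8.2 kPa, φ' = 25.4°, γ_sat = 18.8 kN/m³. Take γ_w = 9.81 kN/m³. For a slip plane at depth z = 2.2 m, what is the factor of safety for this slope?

With seepage parallel to the slope and the water table at the surface, the effective normal stress on the slip plane uses the buoyant unit weight γ' = γ_sat − γ_w while the driving shear stress uses γ_sat:
FS = [c' + γ' z cos²β tanφ'] / [γ_sat z sinβ cosβ]
γ' = 18.8 − 9.81 = 8.99 kN/m³
Numerator = 8.2 + 8.99·2.2·cos²31.5°·tan25.4° = 8.2 + 8.99·2.2·0.7270·0.4748 = 15.027 kPa
Denominator = 18.8·2.2·sin31.5°·cos31.5° = 18.8·2.2·0.5225·0.8526 = 18.426 kPa
FS = 15.027 / 18.426 = 0.816

FS = 0.82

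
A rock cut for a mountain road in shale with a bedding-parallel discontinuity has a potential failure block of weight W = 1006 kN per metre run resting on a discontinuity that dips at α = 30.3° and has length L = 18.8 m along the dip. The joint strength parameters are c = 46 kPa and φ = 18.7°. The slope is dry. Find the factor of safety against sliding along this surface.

FS = 2.28

Resolving the block weight along and normal to the plane and applying the Mohr–Coulomb strength on the joint:
N' = W cosα = 1006·cos30.3° = 868.6 kN/m
Driving force T = W sinα = 1006·sin30.3° = 507.6 kN/m
Resisting force R = c·L + N'·tanφ = 46·18.8 + 868.6·tan18.7° = 864.8 + 294.0 = 1158.8 kN/m
FS = R / T = 1158.8 / 507.6 = 2.283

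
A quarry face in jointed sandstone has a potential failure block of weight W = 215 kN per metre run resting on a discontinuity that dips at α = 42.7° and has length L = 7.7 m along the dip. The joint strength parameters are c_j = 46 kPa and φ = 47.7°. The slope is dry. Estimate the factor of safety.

Resolving the block weight along and normal to the plane and applying the Mohr–Coulomb strength on the joint:
N' = W cosα = 215·cos42.7° = 158.0 kN/m
Driving force T = W sinα = 215·sin42.7° = 145.8 kN/m
Resisting force R = c_j·L + N'·tanφ = 46·7.7 + 158.0·tan47.7° = 354.2 + 173.6 = 527.8 kN/m
FS = R / T = 527.8 / 145.8 = 3.620

FS = 3.62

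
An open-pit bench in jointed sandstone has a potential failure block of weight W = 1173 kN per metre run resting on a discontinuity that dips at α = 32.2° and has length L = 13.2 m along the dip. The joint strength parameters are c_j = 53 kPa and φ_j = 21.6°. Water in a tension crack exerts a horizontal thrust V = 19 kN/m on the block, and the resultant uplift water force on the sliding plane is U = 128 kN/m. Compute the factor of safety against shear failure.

FS = 1.62

Resolving the block weight along and normal to the plane and applying the Mohr–Coulomb strength on the joint:
N' = W cosα − U − V sinα = 1173·cos32.2° − 128 − 19·sin32.2° = 854.5 kN/m
Driving force T = W sinα + V cosα = 1173·sin32.2° + 19·cos32.2° = 641.1 kN/m
Resisting force R = c_j·L + N'·tanφ_j = 53·13.2 + 854.5·tan21.6° = 699.6 + 338.3 = 1037.9 kN/m
FS = R / T = 1037.9 / 641.1 = 1.619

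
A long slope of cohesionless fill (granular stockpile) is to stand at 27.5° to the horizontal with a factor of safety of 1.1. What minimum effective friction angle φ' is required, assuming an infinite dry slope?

φ' = 29.8°

FS = tanφ'/tanβ ⇒ tanφ' = FS · tanβ = 1.1 · tan27.5° = 0.5726
φ' = arctan(0.5726) = 29.80°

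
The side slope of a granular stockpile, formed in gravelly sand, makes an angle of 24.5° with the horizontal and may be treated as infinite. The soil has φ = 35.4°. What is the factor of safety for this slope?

For a dry cohesionless infinite slope the factor of safety is FS = tanφ / tanβ.
FS = tan35.4° / tan24.5° = 0.7107 / 0.4557 = 1.559

FS = 1.56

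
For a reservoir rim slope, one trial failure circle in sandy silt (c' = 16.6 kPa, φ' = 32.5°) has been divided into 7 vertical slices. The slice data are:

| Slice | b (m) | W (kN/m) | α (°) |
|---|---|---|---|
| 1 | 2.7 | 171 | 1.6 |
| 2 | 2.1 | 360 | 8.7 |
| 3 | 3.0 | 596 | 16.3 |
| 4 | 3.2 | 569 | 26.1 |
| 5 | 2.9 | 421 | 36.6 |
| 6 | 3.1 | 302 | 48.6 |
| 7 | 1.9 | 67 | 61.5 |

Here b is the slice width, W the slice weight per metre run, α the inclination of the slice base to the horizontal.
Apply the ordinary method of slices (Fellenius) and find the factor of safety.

Ordinary method of slices: FS = Σ[c'·Δl_i + (W_i cosα_i)·tanφ'] / Σ W_i sinα_i, with Δl_i = b_i / cosα_i.
Slice 1: Δl = 2.7/cos1.6° = 2.701 m; N'_1 = 171·cos1.6° = 170.9; c'Δl = 44.84; W sinα = 4.8
Slice 2: Δl = 2.1/cos8.7° = 2.124 m; N'_2 = 360·cos8.7° = 355.9; c'Δl = 35.27; W sinα = 54.5
Slice 3: Δl = 3.0/cos16.3° = 3.126 m; N'_3 = 596·cos16.3° = 572.0; c'Δl = 51.89; W sinα = 167.3
Slice 4: Δl = 3.2/cos26.1° = 3.563 m; N'_4 = 569·cos26.1° = 511.0; c'Δl = 59.15; W sinα = 250.3
Slice 5: Δl = 2.9/cos36.6° = 3.612 m; N'_5 = 421·cos36.6° = 338.0; c'Δl = 59.96; W sinα = 251.0
Slice 6: Δl = 3.1/cos48.6° = 4.688 m; N'_6 = 302·cos48.6° = 199.7; c'Δl = 77.82; W sinα = 226.5
Slice 7: Δl = 1.9/cos61.5° = 3.982 m; N'_7 = 67·cos61.5° = 32.0; c'Δl = 66.10; W sinα = 58.9
Σc'Δl = 395.0 kN/m; ΣN' = 2179.5 kN/m; ΣW sinα = 1013.3 kN/m
Resisting = 395.0 + 2179.5·tan32.5° = 395.0 + 1388.5 = 1783.5 kN/m
FS = 1783.5 / 1013.3 = 1.760

FS = 1.76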